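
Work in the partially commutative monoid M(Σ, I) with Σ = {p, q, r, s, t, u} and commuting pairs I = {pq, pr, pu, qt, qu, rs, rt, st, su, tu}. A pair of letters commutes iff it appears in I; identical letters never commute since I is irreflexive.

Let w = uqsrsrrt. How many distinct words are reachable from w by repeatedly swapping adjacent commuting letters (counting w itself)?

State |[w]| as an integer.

piece 0:u — minimal
piece 1:q — minimal
piece 2:s rests on {1:q}
piece 3:r rests on {0:u, 1:q}
piece 4:s rests on {2:s}
piece 5:r rests on {3:r}
piece 6:r rests on {5:r}
piece 7:t — minimal
minimal pieces: {0:u, 1:q, 7:t}
ways to finish when only these pieces remain (= sum over removing one remaining piece with nothing left below it):
  1 left: {4}→1  {6}→1  {7}→1
  2 left: {2,4}→1  {4,6}→2  {4,7}→2  {5,6}→1  {6,7}→2
  3 left: {2,4,6}→3  {2,4,7}→3  {3,5,6}→1  {4,5,6}→3  {4,6,7}→6  {5,6,7}→3
  4 left: {0,3,5,6}→1  {2,4,5,6}→6  {2,4,6,7}→12  {3,4,5,6}→4  {3,5,6,7}→4  {4,5,6,7}→12
  5 left: {0,3,4,5,6}→5  {0,3,5,6,7}→5  {2,3,4,5,6}→10  {2,4,5,6,7}→30  {3,4,5,6,7}→20
  6 left: {0,2,3,4,5,6}→15  {0,3,4,5,6,7}→30  {1,2,3,4,5,6}→10  {2,3,4,5,6,7}→60
  placing 0:u first → 70 extensions
  placing 1:q first → 105 extensions
  placing 7:t first → 25 extensions
total linear extensions = 200

200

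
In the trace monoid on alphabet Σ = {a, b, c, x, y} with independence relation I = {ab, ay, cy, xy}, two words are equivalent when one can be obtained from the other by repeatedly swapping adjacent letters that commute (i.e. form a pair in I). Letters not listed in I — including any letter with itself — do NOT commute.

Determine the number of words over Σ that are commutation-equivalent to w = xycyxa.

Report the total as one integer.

15

#0=x has no predecessor
#1=y has no predecessor
#2=c depends on [0:x]
#3=y depends on [1:y]
#4=x depends on [2:c]
#5=a depends on [4:x]
sources: [0:x, 1:y]
N(rest) = Σ N(rest − s) over sources s of rest; N(one piece) = 1:
  size 1 → [3]=1  [5]=1
  size 2 → [1,3]=1  [3,5]=2  [4,5]=1
  size 3 → [1,3,5]=3  [2,4,5]=1  [3,4,5]=3
  size 4 → [0,2,4,5]=1  [1,3,4,5]=6  [2,3,4,5]=4
  first=0(x) contributes 10
  first=1(y) contributes 5
|[w]| = 15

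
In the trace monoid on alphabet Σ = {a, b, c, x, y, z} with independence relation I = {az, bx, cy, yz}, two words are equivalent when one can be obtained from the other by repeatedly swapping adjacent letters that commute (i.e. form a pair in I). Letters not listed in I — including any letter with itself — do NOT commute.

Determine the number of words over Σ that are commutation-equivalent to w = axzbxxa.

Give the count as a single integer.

3

#0=a has no predecessor
#1=x depends on [0:a]
#2=z depends on [1:x]
#3=b depends on [2:z]
#4=x depends on [2:z]
#5=x depends on [4:x]
#6=a depends on [3:b, 5:x]
sources: [0:a]
N(rest) = Σ N(rest − s) over sources s of rest; N(one piece) = 1:
  size 1 → [6]=1
  size 2 → [3,6]=1  [5,6]=1
  size 3 → [3,5,6]=2  [4,5,6]=1
  size 4 → [3,4,5,6]=3
  size 5 → [2,3,4,5,6]=3
  first=0(a) contributes 3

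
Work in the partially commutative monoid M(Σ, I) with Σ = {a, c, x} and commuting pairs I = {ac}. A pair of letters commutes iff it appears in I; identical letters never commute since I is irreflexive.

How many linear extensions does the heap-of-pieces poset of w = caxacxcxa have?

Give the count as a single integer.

drop 0:c onto floor
drop 1:a onto floor
drop 2:x onto {0:c, 1:a}
drop 3:a onto {2:x}
drop 4:c onto {2:x}
drop 5:x onto {3:a, 4:c}
drop 6:c onto {5:x}
drop 7:x onto {6:c}
drop 8:a onto {7:x}
ground layer = {0:c, 1:a}
drop-orders for the pieces not yet dropped (sum over which currently-grounded one goes next):
  1 to go: {8} 1
  2 to go: {7,8} 1
  3 to go: {6,7,8} 1
  4 to go: {5,6,7,8} 1
  5 to go: {3,5,6,7,8} 1  {4,5,6,7,8} 1
  6 to go: {3,4,5,6,7,8} 2
  7 to go: {2,3,4,5,6,7,8} 2
  if 0:c drops first: 2 orders
  if 1:a drops first: 2 orders
heap linearizations: 4

4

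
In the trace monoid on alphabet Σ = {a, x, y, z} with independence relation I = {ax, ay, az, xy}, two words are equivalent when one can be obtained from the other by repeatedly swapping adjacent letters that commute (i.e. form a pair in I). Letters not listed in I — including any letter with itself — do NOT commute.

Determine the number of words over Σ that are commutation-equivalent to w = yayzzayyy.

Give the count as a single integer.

36

drop 0:y onto floor
drop 1:a onto floor
drop 2:y onto {0:y}
drop 3:z onto {2:y}
drop 4:z onto {3:z}
drop 5:a onto {1:a}
drop 6:y onto {4:z}
drop 7:y onto {6:y}
drop 8:y onto {7:y}
ground layer = {0:y, 1:a}
drop-orders for the pieces not yet dropped (sum over which currently-grounded one goes next):
  1 to go: {5} 1  {8} 1
  2 to go: {1,5} 1  {5,8} 2  {7,8} 1
  3 to go: {1,5,8} 3  {5,7,8} 3  {6,7,8} 1
  4 to go: {1,5,7,8} 6  {4,6,7,8} 1  {5,6,7,8} 4
  5 to go: {1,5,6,7,8} 10  {3,4,6,7,8} 1  {4,5,6,7,8} 5
  6 to go: {1,4,5,6,7,8} 15  {2,3,4,6,7,8} 1  {3,4,5,6,7,8} 6
  7 to go: {0,2,3,4,6,7,8} 1  {1,3,4,5,6,7,8} 21  {2,3,4,5,6,7,8} 7
  if 0:y drops first: 28 orders
  if 1:a drops first: 8 orders
heap linearizations: 36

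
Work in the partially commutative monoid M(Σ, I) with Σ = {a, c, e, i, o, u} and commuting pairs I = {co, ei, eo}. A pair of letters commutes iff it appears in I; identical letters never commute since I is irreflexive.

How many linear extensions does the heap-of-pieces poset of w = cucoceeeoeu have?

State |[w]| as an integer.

28

piece 0:c — minimal
piece 1:u rests on {0:c}
piece 2:c rests on {1:u}
piece 3:o rests on {1:u}
piece 4:c rests on {2:c}
piece 5:e rests on {4:c}
piece 6:e rests on {5:e}
piece 7:e rests on {6:e}
piece 8:o rests on {3:o}
piece 9:e rests on {7:e}
piece 10:u rests on {8:o, 9:e}
minimal pieces: {0:c}
ways to finish when only these pieces remain (= sum over removing one remaining piece with nothing left below it):
  1 left: {10}→1
  2 left: {8,10}→1  {9,10}→1
  3 left: {3,8,10}→1  {7,9,10}→1  {8,9,10}→2
  4 left: {3,8,9,10}→3  {6,7,9,10}→1  {7,8,9,10}→3
  5 left: {3,7,8,9,10}→6  {5,6,7,9,10}→1  {6,7,8,9,10}→4
  6 left: {3,6,7,8,9,10}→10  {4,5,6,7,9,10}→1  {5,6,7,8,9,10}→5
  7 left: {2,4,5,6,7,9,10}→1  {3,5,6,7,8,9,10}→15  {4,5,6,7,8,9,10}→6
  8 left: {2,4,5,6,7,8,9,10}→7  {3,4,5,6,7,8,9,10}→21
  9 left: {2,3,4,5,6,7,8,9,10}→28
  placing 0:c first → 28 extensions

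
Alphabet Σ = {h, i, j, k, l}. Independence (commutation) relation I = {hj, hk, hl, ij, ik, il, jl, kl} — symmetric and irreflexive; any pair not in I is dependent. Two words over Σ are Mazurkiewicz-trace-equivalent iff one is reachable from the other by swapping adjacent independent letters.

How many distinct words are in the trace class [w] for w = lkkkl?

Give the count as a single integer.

piece 0:l — minimal
piece 1:k — minimal
piece 2:k rests on {1:k}
piece 3:k rests on {2:k}
piece 4:l rests on {0:l}
minimal pieces: {0:l, 1:k}
ways to finish when only these pieces remain (= sum over removing one remaining piece with nothing left below it):
  1 left: {3}→1  {4}→1
  2 left: {0,4}→1  {2,3}→1  {3,4}→2
  3 left: {0,3,4}→3  {1,2,3}→1  {2,3,4}→3
  placing 0:l first → 4 extensions
  placing 1:k first → 6 extensions
total linear extensions = 10

10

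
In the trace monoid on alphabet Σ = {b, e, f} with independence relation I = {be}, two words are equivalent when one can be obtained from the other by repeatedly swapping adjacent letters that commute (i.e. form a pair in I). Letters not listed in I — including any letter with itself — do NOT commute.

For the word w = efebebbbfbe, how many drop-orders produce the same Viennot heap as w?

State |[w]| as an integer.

0(e) covers ∅
1(f) covers 0:e
2(e) covers 1:f
3(b) covers 1:f
4(e) covers 2:e
5(b) covers 3:b
6(b) covers 5:b
7(b) covers 6:b
8(f) covers 4:e, 7:b
9(b) covers 8:f
10(e) covers 8:f
floor of heap: 0:e
completions by unplaced set U, small U first (add the entries for U minus each lowest piece of U):
  |U|=1: {9}:1  {10}:1
  |U|=2: {9,10}:2
  |U|=3: {8,9,10}:2
  |U|=4: {4,8,9,10}:2  {7,8,9,10}:2
  |U|=5: {2,4,8,9,10}:2  {4,7,8,9,10}:4  {6,7,8,9,10}:2
  |U|=6: {2,4,7,8,9,10}:6  {4,6,7,8,9,10}:6  {5,6,7,8,9,10}:2
  |U|=7: {2,4,6,7,8,9,10}:12  {3,5,6,7,8,9,10}:2  {4,5,6,7,8,9,10}:8
  |U|=8: {2,4,5,6,7,8,9,10}:20  {3,4,5,6,7,8,9,10}:10
  |U|=9: {2,3,4,5,6,7,8,9,10}:30
  start at 0(e): 30

30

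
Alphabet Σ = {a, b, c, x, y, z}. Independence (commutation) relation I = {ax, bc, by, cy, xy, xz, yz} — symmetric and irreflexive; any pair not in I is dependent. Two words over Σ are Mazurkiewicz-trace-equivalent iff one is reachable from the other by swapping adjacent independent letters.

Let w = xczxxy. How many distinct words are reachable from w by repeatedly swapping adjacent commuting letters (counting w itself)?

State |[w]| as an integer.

18

drop 0:x onto floor
drop 1:c onto {0:x}
drop 2:z onto {1:c}
drop 3:x onto {1:c}
drop 4:x onto {3:x}
drop 5:y onto floor
ground layer = {0:x, 5:y}
drop-orders for the pieces not yet dropped (sum over which currently-grounded one goes next):
  1 to go: {2} 1  {4} 1  {5} 1
  2 to go: {2,4} 2  {2,5} 2  {3,4} 1  {4,5} 2
  3 to go: {2,3,4} 3  {2,4,5} 6  {3,4,5} 3
  4 to go: {1,2,3,4} 3  {2,3,4,5} 12
  if 0:x drops first: 15 orders
  if 5:y drops first: 3 orders
heap linearizations: 18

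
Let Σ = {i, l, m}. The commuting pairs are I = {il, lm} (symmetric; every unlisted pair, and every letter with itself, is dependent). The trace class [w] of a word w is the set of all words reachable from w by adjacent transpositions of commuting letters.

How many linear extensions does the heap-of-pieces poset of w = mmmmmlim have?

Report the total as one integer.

piece 0:m — minimal
piece 1:m rests on {0:m}
piece 2:m rests on {1:m}
piece 3:m rests on {2:m}
piece 4:m rests on {3:m}
piece 5:l — minimal
piece 6:i rests on {4:m}
piece 7:m rests on {6:i}
minimal pieces: {0:m, 5:l}
ways to finish when only these pieces remain (= sum over removing one remaining piece with nothing left below it):
  1 left: {5}→1  {7}→1
  2 left: {5,7}→2  {6,7}→1
  3 left: {4,6,7}→1  {5,6,7}→3
  4 left: {3,4,6,7}→1  {4,5,6,7}→4
  5 left: {2,3,4,6,7}→1  {3,4,5,6,7}→5
  6 left: {1,2,3,4,6,7}→1  {2,3,4,5,6,7}→6
  placing 0:m first → 7 extensions
  placing 5:l first → 1 extensions
total linear extensions = 8

8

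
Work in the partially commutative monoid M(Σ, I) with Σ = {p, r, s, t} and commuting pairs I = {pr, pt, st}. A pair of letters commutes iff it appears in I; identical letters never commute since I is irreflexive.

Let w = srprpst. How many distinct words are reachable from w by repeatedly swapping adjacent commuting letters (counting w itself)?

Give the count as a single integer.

16

drop 0:s onto floor
drop 1:r onto {0:s}
drop 2:p onto {0:s}
drop 3:r onto {1:r}
drop 4:p onto {2:p}
drop 5:s onto {3:r, 4:p}
drop 6:t onto {3:r}
ground layer = {0:s}
drop-orders for the pieces not yet dropped (sum over which currently-grounded one goes next):
  1 to go: {5} 1  {6} 1
  2 to go: {4,5} 1  {5,6} 2
  3 to go: {2,4,5} 1  {3,5,6} 2  {4,5,6} 3
  4 to go: {1,3,5,6} 2  {2,4,5,6} 4  {3,4,5,6} 5
  5 to go: {1,3,4,5,6} 7  {2,3,4,5,6} 9
  if 0:s drops first: 16 orders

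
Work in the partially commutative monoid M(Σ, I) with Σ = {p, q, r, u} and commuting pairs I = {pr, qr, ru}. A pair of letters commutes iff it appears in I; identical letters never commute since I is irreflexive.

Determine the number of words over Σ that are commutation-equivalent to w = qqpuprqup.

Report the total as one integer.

drop 0:q onto floor
drop 1:q onto {0:q}
drop 2:p onto {1:q}
drop 3:u onto {2:p}
drop 4:p onto {3:u}
drop 5:r onto floor
drop 6:q onto {4:p}
drop 7:u onto {6:q}
drop 8:p onto {7:u}
ground layer = {0:q, 5:r}
drop-orders for the pieces not yet dropped (sum over which currently-grounded one goes next):
  1 to go: {5} 1  {8} 1
  2 to go: {5,8} 2  {7,8} 1
  3 to go: {5,7,8} 3  {6,7,8} 1
  4 to go: {4,6,7,8} 1  {5,6,7,8} 4
  5 to go: {3,4,6,7,8} 1  {4,5,6,7,8} 5
  6 to go: {2,3,4,6,7,8} 1  {3,4,5,6,7,8} 6
  7 to go: {1,2,3,4,6,7,8} 1  {2,3,4,5,6,7,8} 7
  if 0:q drops first: 8 orders
  if 5:r drops first: 1 orders
heap linearizations: 9

9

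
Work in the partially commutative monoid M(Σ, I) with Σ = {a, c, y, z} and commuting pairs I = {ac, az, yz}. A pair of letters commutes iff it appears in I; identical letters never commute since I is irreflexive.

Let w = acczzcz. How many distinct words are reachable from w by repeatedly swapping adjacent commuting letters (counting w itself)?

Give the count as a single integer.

7

0(a) covers ∅
1(c) covers ∅
2(c) covers 1:c
3(z) covers 2:c
4(z) covers 3:z
5(c) covers 4:z
6(z) covers 5:c
floor of heap: 0:a, 1:c
completions by unplaced set U, small U first (add the entries for U minus each lowest piece of U):
  |U|=1: {0}:1  {6}:1
  |U|=2: {0,6}:2  {5,6}:1
  |U|=3: {0,5,6}:3  {4,5,6}:1
  |U|=4: {0,4,5,6}:4  {3,4,5,6}:1
  |U|=5: {0,3,4,5,6}:5  {2,3,4,5,6}:1
  start at 0(a): 1
  start at 1(c): 6
sum over floor = 7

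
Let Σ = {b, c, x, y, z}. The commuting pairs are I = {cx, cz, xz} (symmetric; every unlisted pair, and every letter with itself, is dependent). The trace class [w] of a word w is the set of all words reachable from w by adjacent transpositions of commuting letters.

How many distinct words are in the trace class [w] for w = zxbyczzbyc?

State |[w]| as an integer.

piece 0:z — minimal
piece 1:x — minimal
piece 2:b rests on {0:z, 1:x}
piece 3:y rests on {2:b}
piece 4:c rests on {3:y}
piece 5:z rests on {3:y}
piece 6:z rests on {5:z}
piece 7:b rests on {4:c, 6:z}
piece 8:y rests on {7:b}
piece 9:c rests on {8:y}
minimal pieces: {0:z, 1:x}
ways to finish when only these pieces remain (= sum over removing one remaining piece with nothing left below it):
  1 left: {9}→1
  2 left: {8,9}→1
  3 left: {7,8,9}→1
  4 left: {4,7,8,9}→1  {6,7,8,9}→1
  5 left: {4,6,7,8,9}→2  {5,6,7,8,9}→1
  6 left: {4,5,6,7,8,9}→3
  7 left: {3,4,5,6,7,8,9}→3
  8 left: {2,3,4,5,6,7,8,9}→3
  placing 0:z first → 3 extensions
  placing 1:x first → 3 extensions
total linear extensions = 6

6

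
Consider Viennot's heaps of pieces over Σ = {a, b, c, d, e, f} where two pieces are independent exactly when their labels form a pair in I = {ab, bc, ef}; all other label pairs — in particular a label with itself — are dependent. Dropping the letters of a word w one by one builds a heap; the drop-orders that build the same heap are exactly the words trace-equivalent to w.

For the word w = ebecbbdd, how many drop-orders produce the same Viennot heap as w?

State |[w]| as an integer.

3

#0=e has no predecessor
#1=b depends on [0:e]
#2=e depends on [1:b]
#3=c depends on [2:e]
#4=b depends on [2:e]
#5=b depends on [4:b]
#6=d depends on [3:c, 5:b]
#7=d depends on [6:d]
sources: [0:e]
N(rest) = Σ N(rest − s) over sources s of rest; N(one piece) = 1:
  size 1 → [7]=1
  size 2 → [6,7]=1
  size 3 → [3,6,7]=1  [5,6,7]=1
  size 4 → [3,5,6,7]=2  [4,5,6,7]=1
  size 5 → [3,4,5,6,7]=3
  size 6 → [2,3,4,5,6,7]=3
  first=0(e) contributes 3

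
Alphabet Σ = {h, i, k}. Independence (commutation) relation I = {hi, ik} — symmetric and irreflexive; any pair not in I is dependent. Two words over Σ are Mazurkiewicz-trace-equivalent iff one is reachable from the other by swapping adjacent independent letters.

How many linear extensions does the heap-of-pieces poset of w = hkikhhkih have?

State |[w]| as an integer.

36

#0=h has no predecessor
#1=k depends on [0:h]
#2=i has no predecessor
#3=k depends on [1:k]
#4=h depends on [3:k]
#5=h depends on [4:h]
#6=k depends on [5:h]
#7=i depends on [2:i]
#8=h depends on [6:k]
sources: [0:h, 2:i]
N(rest) = Σ N(rest − s) over sources s of rest; N(one piece) = 1:
  size 1 → [7]=1  [8]=1
  size 2 → [2,7]=1  [6,8]=1  [7,8]=2
  size 3 → [2,7,8]=3  [5,6,8]=1  [6,7,8]=3
  size 4 → [2,6,7,8]=6  [4,5,6,8]=1  [5,6,7,8]=4
  size 5 → [2,5,6,7,8]=10  [3,4,5,6,8]=1  [4,5,6,7,8]=5
  size 6 → [1,3,4,5,6,8]=1  [2,4,5,6,7,8]=15  [3,4,5,6,7,8]=6
  size 7 → [0,1,3,4,5,6,8]=1  [1,3,4,5,6,7,8]=7  [2,3,4,5,6,7,8]=21
  first=0(h) contributes 28
  first=2(i) contributes 8
|[w]| = 36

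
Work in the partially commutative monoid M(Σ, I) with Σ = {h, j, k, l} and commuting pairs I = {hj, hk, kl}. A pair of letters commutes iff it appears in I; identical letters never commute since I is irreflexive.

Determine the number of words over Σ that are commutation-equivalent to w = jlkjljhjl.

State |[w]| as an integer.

6

#0=j has no predecessor
#1=l depends on [0:j]
#2=k depends on [0:j]
#3=j depends on [1:l, 2:k]
#4=l depends on [3:j]
#5=j depends on [4:l]
#6=h depends on [4:l]
#7=j depends on [5:j]
#8=l depends on [6:h, 7:j]
sources: [0:j]
N(rest) = Σ N(rest − s) over sources s of rest; N(one piece) = 1:
  size 1 → [8]=1
  size 2 → [6,8]=1  [7,8]=1
  size 3 → [5,7,8]=1  [6,7,8]=2
  size 4 → [5,6,7,8]=3
  size 5 → [4,5,6,7,8]=3
  size 6 → [3,4,5,6,7,8]=3
  size 7 → [1,3,4,5,6,7,8]=3  [2,3,4,5,6,7,8]=3
  first=0(j) contributes 6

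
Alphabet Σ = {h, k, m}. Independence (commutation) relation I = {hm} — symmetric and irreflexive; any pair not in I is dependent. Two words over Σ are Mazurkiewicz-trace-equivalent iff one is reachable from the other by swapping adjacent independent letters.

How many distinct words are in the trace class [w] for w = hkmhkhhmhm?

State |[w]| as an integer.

0(h) covers ∅
1(k) covers 0:h
2(m) covers 1:k
3(h) covers 1:k
4(k) covers 2:m, 3:h
5(h) covers 4:k
6(h) covers 5:h
7(m) covers 4:k
8(h) covers 6:h
9(m) covers 7:m
floor of heap: 0:h
completions by unplaced set U, small U first (add the entries for U minus each lowest piece of U):
  |U|=1: {8}:1  {9}:1
  |U|=2: {6,8}:1  {7,9}:1  {8,9}:2
  |U|=3: {5,6,8}:1  {6,8,9}:3  {7,8,9}:3
  |U|=4: {5,6,8,9}:4  {6,7,8,9}:6
  |U|=5: {5,6,7,8,9}:10
  |U|=6: {4,5,6,7,8,9}:10
  |U|=7: {2,4,5,6,7,8,9}:10  {3,4,5,6,7,8,9}:10
  |U|=8: {2,3,4,5,6,7,8,9}:20
  start at 0(h): 20

20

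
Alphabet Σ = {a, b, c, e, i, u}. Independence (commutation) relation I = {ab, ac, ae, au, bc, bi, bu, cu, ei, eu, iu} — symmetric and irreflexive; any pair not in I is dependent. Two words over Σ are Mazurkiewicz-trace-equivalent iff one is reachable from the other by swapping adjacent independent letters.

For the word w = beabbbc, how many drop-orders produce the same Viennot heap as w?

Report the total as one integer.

28

drop 0:b onto floor
drop 1:e onto {0:b}
drop 2:a onto floor
drop 3:b onto {1:e}
drop 4:b onto {3:b}
drop 5:b onto {4:b}
drop 6:c onto {1:e}
ground layer = {0:b, 2:a}
drop-orders for the pieces not yet dropped (sum over which currently-grounded one goes next):
  1 to go: {2} 1  {5} 1  {6} 1
  2 to go: {2,5} 2  {2,6} 2  {4,5} 1  {5,6} 2
  3 to go: {2,4,5} 3  {2,5,6} 6  {3,4,5} 1  {4,5,6} 3
  4 to go: {2,3,4,5} 4  {2,4,5,6} 12  {3,4,5,6} 4
  5 to go: {1,3,4,5,6} 4  {2,3,4,5,6} 20
  if 0:b drops first: 24 orders
  if 2:a drops first: 4 orders
heap linearizations: 28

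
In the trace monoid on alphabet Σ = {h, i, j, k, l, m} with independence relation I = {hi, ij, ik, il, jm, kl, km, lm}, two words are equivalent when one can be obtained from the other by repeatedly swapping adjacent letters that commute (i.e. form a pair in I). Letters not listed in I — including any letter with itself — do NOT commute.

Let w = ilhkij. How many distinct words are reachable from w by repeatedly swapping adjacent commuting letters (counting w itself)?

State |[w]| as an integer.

#0=i has no predecessor
#1=l has no predecessor
#2=h depends on [1:l]
#3=k depends on [2:h]
#4=i depends on [0:i]
#5=j depends on [3:k]
sources: [0:i, 1:l]
N(rest) = Σ N(rest − s) over sources s of rest; N(one piece) = 1:
  size 1 → [4]=1  [5]=1
  size 2 → [0,4]=1  [3,5]=1  [4,5]=2
  size 3 → [0,4,5]=3  [2,3,5]=1  [3,4,5]=3
  size 4 → [0,3,4,5]=6  [1,2,3,5]=1  [2,3,4,5]=4
  first=0(i) contributes 5
  first=1(l) contributes 10
|[w]| = 15

15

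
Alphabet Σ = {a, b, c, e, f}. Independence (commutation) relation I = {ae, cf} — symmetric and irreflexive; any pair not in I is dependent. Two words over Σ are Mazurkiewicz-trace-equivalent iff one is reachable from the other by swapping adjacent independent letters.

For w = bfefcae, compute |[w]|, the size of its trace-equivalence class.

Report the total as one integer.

drop 0:b onto floor
drop 1:f onto {0:b}
drop 2:e onto {1:f}
drop 3:f onto {2:e}
drop 4:c onto {2:e}
drop 5:a onto {3:f, 4:c}
drop 6:e onto {3:f, 4:c}
ground layer = {0:b}
drop-orders for the pieces not yet dropped (sum over which currently-grounded one goes next):
  1 to go: {5} 1  {6} 1
  2 to go: {5,6} 2
  3 to go: {3,5,6} 2  {4,5,6} 2
  4 to go: {3,4,5,6} 4
  5 to go: {2,3,4,5,6} 4
  if 0:b drops first: 4 orders

4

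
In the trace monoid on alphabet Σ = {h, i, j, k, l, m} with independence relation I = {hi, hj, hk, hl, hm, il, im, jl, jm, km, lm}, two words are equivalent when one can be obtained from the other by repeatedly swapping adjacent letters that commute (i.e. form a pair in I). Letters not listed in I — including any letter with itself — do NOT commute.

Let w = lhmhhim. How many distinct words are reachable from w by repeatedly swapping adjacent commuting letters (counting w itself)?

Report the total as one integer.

drop 0:l onto floor
drop 1:h onto floor
drop 2:m onto floor
drop 3:h onto {1:h}
drop 4:h onto {3:h}
drop 5:i onto floor
drop 6:m onto {2:m}
ground layer = {0:l, 1:h, 2:m, 5:i}
drop-orders for the pieces not yet dropped (sum over which currently-grounded one goes next):
  1 to go: {0} 1  {4} 1  {5} 1  {6} 1
  2 to go: {0,4} 2  {0,5} 2  {0,6} 2  {2,6} 1  {3,4} 1  {4,5} 2  {4,6} 2  {5,6} 2
  3 to go: {0,2,6} 3  {0,3,4} 3  {0,4,5} 6  {0,4,6} 6  {0,5,6} 6  {1,3,4} 1  {2,4,6} 3  {2,5,6} 3  {3,4,5} 3  {3,4,6} 3  {4,5,6} 6
  4 to go: {0,1,3,4} 4  {0,2,4,6} 12  {0,2,5,6} 12  {0,3,4,5} 12  {0,3,4,6} 12  {0,4,5,6} 24  {1,3,4,5} 4  {1,3,4,6} 4  {2,3,4,6} 6  {2,4,5,6} 12  {3,4,5,6} 12
  5 to go: {0,1,3,4,5} 20  {0,1,3,4,6} 20  {0,2,3,4,6} 30  {0,2,4,5,6} 60  {0,3,4,5,6} 60  {1,2,3,4,6} 10  {1,3,4,5,6} 20  {2,3,4,5,6} 30
  if 0:l drops first: 60 orders
  if 1:h drops first: 180 orders
  if 2:m drops first: 120 orders
  if 5:i drops first: 60 orders
heap linearizations: 420

420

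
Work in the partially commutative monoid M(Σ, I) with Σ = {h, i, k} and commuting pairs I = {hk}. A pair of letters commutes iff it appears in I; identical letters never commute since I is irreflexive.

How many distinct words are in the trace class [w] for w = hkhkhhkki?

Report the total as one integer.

70

0(h) covers ∅
1(k) covers ∅
2(h) covers 0:h
3(k) covers 1:k
4(h) covers 2:h
5(h) covers 4:h
6(k) covers 3:k
7(k) covers 6:k
8(i) covers 5:h, 7:k
floor of heap: 0:h, 1:k
completions by unplaced set U, small U first (add the entries for U minus each lowest piece of U):
  |U|=1: {8}:1
  |U|=2: {5,8}:1  {7,8}:1
  |U|=3: {4,5,8}:1  {5,7,8}:2  {6,7,8}:1
  |U|=4: {2,4,5,8}:1  {3,6,7,8}:1  {4,5,7,8}:3  {5,6,7,8}:3
  |U|=5: {0,2,4,5,8}:1  {1,3,6,7,8}:1  {2,4,5,7,8}:4  {3,5,6,7,8}:4  {4,5,6,7,8}:6
  |U|=6: {0,2,4,5,7,8}:5  {1,3,5,6,7,8}:5  {2,4,5,6,7,8}:10  {3,4,5,6,7,8}:10
  |U|=7: {0,2,4,5,6,7,8}:15  {1,3,4,5,6,7,8}:15  {2,3,4,5,6,7,8}:20
  start at 0(h): 35
  start at 1(k): 35
sum over floor = 70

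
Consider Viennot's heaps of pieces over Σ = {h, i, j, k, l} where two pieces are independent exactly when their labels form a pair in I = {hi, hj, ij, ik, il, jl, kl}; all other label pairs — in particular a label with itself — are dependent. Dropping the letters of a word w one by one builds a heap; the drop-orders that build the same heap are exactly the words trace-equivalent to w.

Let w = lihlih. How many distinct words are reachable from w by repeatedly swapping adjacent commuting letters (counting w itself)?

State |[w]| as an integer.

#0=l has no predecessor
#1=i has no predecessor
#2=h depends on [0:l]
#3=l depends on [2:h]
#4=i depends on [1:i]
#5=h depends on [3:l]
sources: [0:l, 1:i]
N(rest) = Σ N(rest − s) over sources s of rest; N(one piece) = 1:
  size 1 → [4]=1  [5]=1
  size 2 → [1,4]=1  [3,5]=1  [4,5]=2
  size 3 → [1,4,5]=3  [2,3,5]=1  [3,4,5]=3
  size 4 → [0,2,3,5]=1  [1,3,4,5]=6  [2,3,4,5]=4
  first=0(l) contributes 10
  first=1(i) contributes 5
|[w]| = 15

15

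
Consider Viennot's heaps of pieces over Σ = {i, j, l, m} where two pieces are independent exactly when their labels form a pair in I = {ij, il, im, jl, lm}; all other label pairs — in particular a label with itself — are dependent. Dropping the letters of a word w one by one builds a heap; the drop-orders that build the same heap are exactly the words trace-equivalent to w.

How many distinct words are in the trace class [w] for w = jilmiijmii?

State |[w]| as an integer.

piece 0:j — minimal
piece 1:i — minimal
piece 2:l — minimal
piece 3:m rests on {0:j}
piece 4:i rests on {1:i}
piece 5:i rests on {4:i}
piece 6:j rests on {3:m}
piece 7:m rests on {6:j}
piece 8:i rests on {5:i}
piece 9:i rests on {8:i}
minimal pieces: {0:j, 1:i, 2:l}
ways to finish when only these pieces remain (= sum over removing one remaining piece with nothing left below it):
  1 left: {2}→1  {7}→1  {9}→1
  2 left: {2,7}→2  {2,9}→2  {6,7}→1  {7,9}→2  {8,9}→1
  3 left: {2,6,7}→3  {2,7,9}→6  {2,8,9}→3  {3,6,7}→1  {5,8,9}→1  {6,7,9}→3  {7,8,9}→3
  4 left: {0,3,6,7}→1  {2,3,6,7}→4  {2,5,8,9}→4  {2,6,7,9}→12  {2,7,8,9}→12  {3,6,7,9}→4  {4,5,8,9}→1  {5,7,8,9}→4  {6,7,8,9}→6
  5 left: {0,2,3,6,7}→5  {0,3,6,7,9}→5  {1,4,5,8,9}→1  {2,3,6,7,9}→20  {2,4,5,8,9}→5  {2,5,7,8,9}→20  {2,6,7,8,9}→30  {3,6,7,8,9}→10  {4,5,7,8,9}→5  {5,6,7,8,9}→10
  6 left: {0,2,3,6,7,9}→30  {0,3,6,7,8,9}→15  {1,2,4,5,8,9}→6  {1,4,5,7,8,9}→6  {2,3,6,7,8,9}→60  {2,4,5,7,8,9}→30  {2,5,6,7,8,9}→60  {3,5,6,7,8,9}→20  {4,5,6,7,8,9}→15
  7 left: {0,2,3,6,7,8,9}→105  {0,3,5,6,7,8,9}→35  {1,2,4,5,7,8,9}→42  {1,4,5,6,7,8,9}→21  {2,3,5,6,7,8,9}→140  {2,4,5,6,7,8,9}→105  {3,4,5,6,7,8,9}→35
  8 left: {0,2,3,5,6,7,8,9}→280  {0,3,4,5,6,7,8,9}→70  {1,2,4,5,6,7,8,9}→168  {1,3,4,5,6,7,8,9}→56  {2,3,4,5,6,7,8,9}→280
  placing 0:j first → 504 extensions
  placing 1:i first → 630 extensions
  placing 2:l first → 126 extensions
total linear extensions = 1260

1260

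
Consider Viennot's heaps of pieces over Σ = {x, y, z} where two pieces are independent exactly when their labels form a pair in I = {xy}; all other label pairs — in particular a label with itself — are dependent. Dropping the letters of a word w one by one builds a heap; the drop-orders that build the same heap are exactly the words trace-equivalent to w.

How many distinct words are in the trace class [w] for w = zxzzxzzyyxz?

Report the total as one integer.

drop 0:z onto floor
drop 1:x onto {0:z}
drop 2:z onto {1:x}
drop 3:z onto {2:z}
drop 4:x onto {3:z}
drop 5:z onto {4:x}
drop 6:z onto {5:z}
drop 7:y onto {6:z}
drop 8:y onto {7:y}
drop 9:x onto {6:z}
drop 10:z onto {8:y, 9:x}
ground layer = {0:z}
drop-orders for the pieces not yet dropped (sum over which currently-grounded one goes next):
  1 to go: {10} 1
  2 to go: {8,10} 1  {9,10} 1
  3 to go: {7,8,10} 1  {8,9,10} 2
  4 to go: {7,8,9,10} 3
  5 to go: {6,7,8,9,10} 3
  6 to go: {5,6,7,8,9,10} 3
  7 to go: {4,5,6,7,8,9,10} 3
  8 to go: {3,4,5,6,7,8,9,10} 3
  9 to go: {2,3,4,5,6,7,8,9,10} 3
  if 0:z drops first: 3 orders

3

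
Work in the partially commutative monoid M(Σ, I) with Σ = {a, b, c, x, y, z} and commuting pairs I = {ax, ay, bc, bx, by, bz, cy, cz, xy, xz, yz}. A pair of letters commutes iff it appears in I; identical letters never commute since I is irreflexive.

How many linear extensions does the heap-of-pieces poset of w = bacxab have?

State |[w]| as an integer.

3

piece 0:b — minimal
piece 1:a rests on {0:b}
piece 2:c rests on {1:a}
piece 3:x rests on {2:c}
piece 4:a rests on {2:c}
piece 5:b rests on {4:a}
minimal pieces: {0:b}
ways to finish when only these pieces remain (= sum over removing one remaining piece with nothing left below it):
  1 left: {3}→1  {5}→1
  2 left: {3,5}→2  {4,5}→1
  3 left: {3,4,5}→3
  4 left: {2,3,4,5}→3
  placing 0:b first → 3 extensions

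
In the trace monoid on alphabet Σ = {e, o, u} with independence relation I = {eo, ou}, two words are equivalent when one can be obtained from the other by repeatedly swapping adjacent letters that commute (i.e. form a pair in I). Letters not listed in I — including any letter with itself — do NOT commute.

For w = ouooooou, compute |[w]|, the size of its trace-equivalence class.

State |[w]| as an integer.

28

drop 0:o onto floor
drop 1:u onto floor
drop 2:o onto {0:o}
drop 3:o onto {2:o}
drop 4:o onto {3:o}
drop 5:o onto {4:o}
drop 6:o onto {5:o}
drop 7:u onto {1:u}
ground layer = {0:o, 1:u}
drop-orders for the pieces not yet dropped (sum over which currently-grounded one goes next):
  1 to go: {6} 1  {7} 1
  2 to go: {1,7} 1  {5,6} 1  {6,7} 2
  3 to go: {1,6,7} 3  {4,5,6} 1  {5,6,7} 3
  4 to go: {1,5,6,7} 6  {3,4,5,6} 1  {4,5,6,7} 4
  5 to go: {1,4,5,6,7} 10  {2,3,4,5,6} 1  {3,4,5,6,7} 5
  6 to go: {0,2,3,4,5,6} 1  {1,3,4,5,6,7} 15  {2,3,4,5,6,7} 6
  if 0:o drops first: 21 orders
  if 1:u drops first: 7 orders
heap linearizations: 28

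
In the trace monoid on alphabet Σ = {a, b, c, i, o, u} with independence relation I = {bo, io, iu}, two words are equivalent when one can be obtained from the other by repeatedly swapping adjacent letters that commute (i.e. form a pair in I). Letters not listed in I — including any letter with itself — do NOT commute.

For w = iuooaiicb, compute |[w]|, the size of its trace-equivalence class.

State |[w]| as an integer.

4

#0=i has no predecessor
#1=u has no predecessor
#2=o depends on [1:u]
#3=o depends on [2:o]
#4=a depends on [0:i, 3:o]
#5=i depends on [4:a]
#6=i depends on [5:i]
#7=c depends on [6:i]
#8=b depends on [7:c]
sources: [0:i, 1:u]
N(rest) = Σ N(rest − s) over sources s of rest; N(one piece) = 1:
  size 1 → [8]=1
  size 2 → [7,8]=1
  size 3 → [6,7,8]=1
  size 4 → [5,6,7,8]=1
  size 5 → [4,5,6,7,8]=1
  size 6 → [0,4,5,6,7,8]=1  [3,4,5,6,7,8]=1
  size 7 → [0,3,4,5,6,7,8]=2  [2,3,4,5,6,7,8]=1
  first=0(i) contributes 1
  first=1(u) contributes 3
|[w]| = 4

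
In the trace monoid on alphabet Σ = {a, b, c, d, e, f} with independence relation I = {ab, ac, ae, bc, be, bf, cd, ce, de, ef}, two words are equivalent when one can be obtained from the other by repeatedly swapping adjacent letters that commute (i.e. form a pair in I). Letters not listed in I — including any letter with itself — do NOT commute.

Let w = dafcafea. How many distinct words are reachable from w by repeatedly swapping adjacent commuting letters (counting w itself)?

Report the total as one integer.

16

#0=d has no predecessor
#1=a depends on [0:d]
#2=f depends on [1:a]
#3=c depends on [2:f]
#4=a depends on [2:f]
#5=f depends on [3:c, 4:a]
#6=e has no predecessor
#7=a depends on [5:f]
sources: [0:d, 6:e]
N(rest) = Σ N(rest − s) over sources s of rest; N(one piece) = 1:
  size 1 → [6]=1  [7]=1
  size 2 → [5,7]=1  [6,7]=2
  size 3 → [3,5,7]=1  [4,5,7]=1  [5,6,7]=3
  size 4 → [3,4,5,7]=2  [3,5,6,7]=4  [4,5,6,7]=4
  size 5 → [2,3,4,5,7]=2  [3,4,5,6,7]=10
  size 6 → [1,2,3,4,5,7]=2  [2,3,4,5,6,7]=12
  first=0(d) contributes 14
  first=6(e) contributes 2
|[w]| = 16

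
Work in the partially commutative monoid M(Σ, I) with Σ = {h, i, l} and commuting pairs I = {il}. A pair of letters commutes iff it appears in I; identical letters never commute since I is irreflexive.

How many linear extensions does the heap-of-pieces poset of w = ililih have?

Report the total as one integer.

piece 0:i — minimal
piece 1:l — minimal
piece 2:i rests on {0:i}
piece 3:l rests on {1:l}
piece 4:i rests on {2:i}
piece 5:h rests on {3:l, 4:i}
minimal pieces: {0:i, 1:l}
ways to finish when only these pieces remain (= sum over removing one remaining piece with nothing left below it):
  1 left: {5}→1
  2 left: {3,5}→1  {4,5}→1
  3 left: {1,3,5}→1  {2,4,5}→1  {3,4,5}→2
  4 left: {0,2,4,5}→1  {1,3,4,5}→3  {2,3,4,5}→3
  placing 0:i first → 6 extensions
  placing 1:l first → 4 extensions
total linear extensions = 10

10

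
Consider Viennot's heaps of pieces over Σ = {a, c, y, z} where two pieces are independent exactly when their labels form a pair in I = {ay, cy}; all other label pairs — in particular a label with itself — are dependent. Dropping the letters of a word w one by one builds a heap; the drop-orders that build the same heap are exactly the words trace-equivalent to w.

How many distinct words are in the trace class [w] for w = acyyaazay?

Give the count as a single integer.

30

0(a) covers ∅
1(c) covers 0:a
2(y) covers ∅
3(y) covers 2:y
4(a) covers 1:c
5(a) covers 4:a
6(z) covers 3:y, 5:a
7(a) covers 6:z
8(y) covers 6:z
floor of heap: 0:a, 2:y
completions by unplaced set U, small U first (add the entries for U minus each lowest piece of U):
  |U|=1: {7}:1  {8}:1
  |U|=2: {7,8}:2
  |U|=3: {6,7,8}:2
  |U|=4: {3,6,7,8}:2  {5,6,7,8}:2
  |U|=5: {2,3,6,7,8}:2  {3,5,6,7,8}:4  {4,5,6,7,8}:2
  |U|=6: {1,4,5,6,7,8}:2  {2,3,5,6,7,8}:6  {3,4,5,6,7,8}:6
  |U|=7: {0,1,4,5,6,7,8}:2  {1,3,4,5,6,7,8}:8  {2,3,4,5,6,7,8}:12
  start at 0(a): 20
  start at 2(y): 10
sum over floor = 30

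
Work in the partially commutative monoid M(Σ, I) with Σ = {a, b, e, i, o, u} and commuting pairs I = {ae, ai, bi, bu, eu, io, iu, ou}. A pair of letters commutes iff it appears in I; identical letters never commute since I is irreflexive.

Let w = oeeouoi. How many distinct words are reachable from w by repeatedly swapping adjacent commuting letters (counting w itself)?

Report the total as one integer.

drop 0:o onto floor
drop 1:e onto {0:o}
drop 2:e onto {1:e}
drop 3:o onto {2:e}
drop 4:u onto floor
drop 5:o onto {3:o}
drop 6:i onto {2:e}
ground layer = {0:o, 4:u}
drop-orders for the pieces not yet dropped (sum over which currently-grounded one goes next):
  1 to go: {4} 1  {5} 1  {6} 1
  2 to go: {3,5} 1  {4,5} 2  {4,6} 2  {5,6} 2
  3 to go: {3,4,5} 3  {3,5,6} 3  {4,5,6} 6
  4 to go: {2,3,5,6} 3  {3,4,5,6} 12
  5 to go: {1,2,3,5,6} 3  {2,3,4,5,6} 15
  if 0:o drops first: 18 orders
  if 4:u drops first: 3 orders
heap linearizations: 21

21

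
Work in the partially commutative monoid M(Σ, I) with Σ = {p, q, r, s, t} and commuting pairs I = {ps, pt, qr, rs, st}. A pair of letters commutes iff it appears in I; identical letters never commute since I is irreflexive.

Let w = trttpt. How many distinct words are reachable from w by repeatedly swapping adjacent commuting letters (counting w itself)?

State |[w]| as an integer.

4

drop 0:t onto floor
drop 1:r onto {0:t}
drop 2:t onto {1:r}
drop 3:t onto {2:t}
drop 4:p onto {1:r}
drop 5:t onto {3:t}
ground layer = {0:t}
drop-orders for the pieces not yet dropped (sum over which currently-grounded one goes next):
  1 to go: {4} 1  {5} 1
  2 to go: {3,5} 1  {4,5} 2
  3 to go: {2,3,5} 1  {3,4,5} 3
  4 to go: {2,3,4,5} 4
  if 0:t drops first: 4 orders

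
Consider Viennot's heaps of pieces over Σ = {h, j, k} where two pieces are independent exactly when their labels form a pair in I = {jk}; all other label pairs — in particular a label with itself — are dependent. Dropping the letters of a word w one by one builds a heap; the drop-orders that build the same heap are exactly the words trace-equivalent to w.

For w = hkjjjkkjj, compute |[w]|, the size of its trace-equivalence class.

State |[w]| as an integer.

56

0(h) covers ∅
1(k) covers 0:h
2(j) covers 0:h
3(j) covers 2:j
4(j) covers 3:j
5(k) covers 1:k
6(k) covers 5:k
7(j) covers 4:j
8(j) covers 7:j
floor of heap: 0:h
completions by unplaced set U, small U first (add the entries for U minus each lowest piece of U):
  |U|=1: {6}:1  {8}:1
  |U|=2: {5,6}:1  {6,8}:2  {7,8}:1
  |U|=3: {1,5,6}:1  {4,7,8}:1  {5,6,8}:3  {6,7,8}:3
  |U|=4: {1,5,6,8}:4  {3,4,7,8}:1  {4,6,7,8}:4  {5,6,7,8}:6
  |U|=5: {1,5,6,7,8}:10  {2,3,4,7,8}:1  {3,4,6,7,8}:5  {4,5,6,7,8}:10
  |U|=6: {1,4,5,6,7,8}:20  {2,3,4,6,7,8}:6  {3,4,5,6,7,8}:15
  |U|=7: {1,3,4,5,6,7,8}:35  {2,3,4,5,6,7,8}:21
  start at 0(h): 56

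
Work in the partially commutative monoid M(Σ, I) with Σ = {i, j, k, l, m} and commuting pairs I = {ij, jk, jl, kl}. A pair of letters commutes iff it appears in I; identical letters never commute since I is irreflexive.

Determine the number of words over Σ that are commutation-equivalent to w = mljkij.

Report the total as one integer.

20

0(m) covers ∅
1(l) covers 0:m
2(j) covers 0:m
3(k) covers 0:m
4(i) covers 1:l, 3:k
5(j) covers 2:j
floor of heap: 0:m
completions by unplaced set U, small U first (add the entries for U minus each lowest piece of U):
  |U|=1: {4}:1  {5}:1
  |U|=2: {1,4}:1  {2,5}:1  {3,4}:1  {4,5}:2
  |U|=3: {1,3,4}:2  {1,4,5}:3  {2,4,5}:3  {3,4,5}:3
  |U|=4: {1,2,4,5}:6  {1,3,4,5}:8  {2,3,4,5}:6
  start at 0(m): 20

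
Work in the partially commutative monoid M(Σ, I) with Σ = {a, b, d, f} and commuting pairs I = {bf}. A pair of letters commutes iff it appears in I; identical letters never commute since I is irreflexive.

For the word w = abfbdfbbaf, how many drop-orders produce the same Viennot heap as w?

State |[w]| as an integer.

drop 0:a onto floor
drop 1:b onto {0:a}
drop 2:f onto {0:a}
drop 3:b onto {1:b}
drop 4:d onto {2:f, 3:b}
drop 5:f onto {4:d}
drop 6:b onto {4:d}
drop 7:b onto {6:b}
drop 8:a onto {5:f, 7:b}
drop 9:f onto {8:a}
ground layer = {0:a}
drop-orders for the pieces not yet dropped (sum over which currently-grounded one goes next):
  1 to go: {9} 1
  2 to go: {8,9} 1
  3 to go: {5,8,9} 1  {7,8,9} 1
  4 to go: {5,7,8,9} 2  {6,7,8,9} 1
  5 to go: {5,6,7,8,9} 3
  6 to go: {4,5,6,7,8,9} 3
  7 to go: {2,4,5,6,7,8,9} 3  {3,4,5,6,7,8,9} 3
  8 to go: {1,3,4,5,6,7,8,9} 3  {2,3,4,5,6,7,8,9} 6
  if 0:a drops first: 9 orders

9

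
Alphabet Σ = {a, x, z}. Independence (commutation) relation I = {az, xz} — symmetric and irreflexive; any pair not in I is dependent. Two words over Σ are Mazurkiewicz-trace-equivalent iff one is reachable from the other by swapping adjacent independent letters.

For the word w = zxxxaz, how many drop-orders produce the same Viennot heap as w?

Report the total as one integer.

15

drop 0:z onto floor
drop 1:x onto floor
drop 2:x onto {1:x}
drop 3:x onto {2:x}
drop 4:a onto {3:x}
drop 5:z onto {0:z}
ground layer = {0:z, 1:x}
drop-orders for the pieces not yet dropped (sum over which currently-grounded one goes next):
  1 to go: {4} 1  {5} 1
  2 to go: {0,5} 1  {3,4} 1  {4,5} 2
  3 to go: {0,4,5} 3  {2,3,4} 1  {3,4,5} 3
  4 to go: {0,3,4,5} 6  {1,2,3,4} 1  {2,3,4,5} 4
  if 0:z drops first: 5 orders
  if 1:x drops first: 10 orders
heap linearizations: 15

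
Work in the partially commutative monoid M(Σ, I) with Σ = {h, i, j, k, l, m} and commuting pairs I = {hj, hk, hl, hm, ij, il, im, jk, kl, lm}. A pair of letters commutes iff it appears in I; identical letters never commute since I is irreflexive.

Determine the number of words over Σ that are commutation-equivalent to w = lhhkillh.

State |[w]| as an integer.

168

piece 0:l — minimal
piece 1:h — minimal
piece 2:h rests on {1:h}
piece 3:k — minimal
piece 4:i rests on {2:h, 3:k}
piece 5:l rests on {0:l}
piece 6:l rests on {5:l}
piece 7:h rests on {4:i}
minimal pieces: {0:l, 1:h, 3:k}
ways to finish when only these pieces remain (= sum over removing one remaining piece with nothing left below it):
  1 left: {6}→1  {7}→1
  2 left: {4,7}→1  {5,6}→1  {6,7}→2
  3 left: {0,5,6}→1  {2,4,7}→1  {3,4,7}→1  {4,6,7}→3  {5,6,7}→3
  4 left: {0,5,6,7}→4  {1,2,4,7}→1  {2,3,4,7}→2  {2,4,6,7}→4  {3,4,6,7}→4  {4,5,6,7}→6
  5 left: {0,4,5,6,7}→10  {1,2,3,4,7}→3  {1,2,4,6,7}→5  {2,3,4,6,7}→10  {2,4,5,6,7}→10  {3,4,5,6,7}→10
  6 left: {0,2,4,5,6,7}→20  {0,3,4,5,6,7}→20  {1,2,3,4,6,7}→18  {1,2,4,5,6,7}→15  {2,3,4,5,6,7}→30
  placing 0:l first → 63 extensions
  placing 1:h first → 70 extensions
  placing 3:k first → 35 extensions
total linear extensions = 168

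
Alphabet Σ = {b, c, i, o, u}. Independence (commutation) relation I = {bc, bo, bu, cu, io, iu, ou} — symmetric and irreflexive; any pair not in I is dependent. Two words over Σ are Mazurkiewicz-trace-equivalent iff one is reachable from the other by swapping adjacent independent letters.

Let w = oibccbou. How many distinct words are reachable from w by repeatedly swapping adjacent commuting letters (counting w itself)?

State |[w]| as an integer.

0(o) covers ∅
1(i) covers ∅
2(b) covers 1:i
3(c) covers 0:o, 1:i
4(c) covers 3:c
5(b) covers 2:b
6(o) covers 4:c
7(u) covers ∅
floor of heap: 0:o, 1:i, 7:u
completions by unplaced set U, small U first (add the entries for U minus each lowest piece of U):
  |U|=1: {5}:1  {6}:1  {7}:1
  |U|=2: {2,5}:1  {4,6}:1  {5,6}:2  {5,7}:2  {6,7}:2
  |U|=3: {2,5,6}:3  {2,5,7}:3  {3,4,6}:1  {4,5,6}:3  {4,6,7}:3  {5,6,7}:6
  |U|=4: {0,3,4,6}:1  {2,4,5,6}:6  {2,5,6,7}:12  {3,4,5,6}:4  {3,4,6,7}:4  {4,5,6,7}:12
  |U|=5: {0,3,4,5,6}:5  {0,3,4,6,7}:5  {2,3,4,5,6}:10  {2,4,5,6,7}:30  {3,4,5,6,7}:20
  |U|=6: {0,2,3,4,5,6}:15  {0,3,4,5,6,7}:30  {1,2,3,4,5,6}:10  {2,3,4,5,6,7}:60
  start at 0(o): 70
  start at 1(i): 105
  start at 7(u): 25
sum over floor = 200

200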